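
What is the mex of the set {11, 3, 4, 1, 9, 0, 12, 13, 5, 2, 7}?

The values 0, 1, 2, 3, 4, 5 are all present; 6 is the first non-negative integer missing from the set.

6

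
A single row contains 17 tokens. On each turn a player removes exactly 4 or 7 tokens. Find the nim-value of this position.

1

Grundy values for subtraction set {4, 7}:
k:     0  1  2  3  4  5  6  7  8  9 10 11 12 13 14 15 16 17
g(k):  0  0  0  0  1  1  1  1  2  2  2  0  0  0  0  1  1  1
So g(17) = 1.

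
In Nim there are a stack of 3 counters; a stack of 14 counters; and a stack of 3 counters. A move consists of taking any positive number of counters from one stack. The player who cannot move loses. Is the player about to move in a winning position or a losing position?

Winning position

Nim-sum: 3 ⊕ 14 ⊕ 3 = 14.
The nim-sum is 14 ≠ 0, so this is an N-position: the player to move can win.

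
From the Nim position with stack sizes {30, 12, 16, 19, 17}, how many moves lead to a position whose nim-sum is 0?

0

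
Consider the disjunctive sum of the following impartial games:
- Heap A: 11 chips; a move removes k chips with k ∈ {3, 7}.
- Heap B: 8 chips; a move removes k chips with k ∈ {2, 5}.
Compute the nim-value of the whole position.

0

Grundy values for heap A (subtraction set {3, 7}):
k:     0  1  2  3  4  5  6  7  8  9 10 11
g(k):  0  0  0  1  1  1  0  2  2  1  0  0
So g(11) = 0.
Build the Grundy sequence for heap B with g(k) = mex{g(k−s) : s ∈ {2, 5}, s ≤ k}:
g(0) = mex{} = 0
g(1) = mex{} = 0
g(2) = mex{0} = 1
g(3) = mex{0} = 1
g(4) = mex{1} = 0
g(5) = mex{0,1} = 2
g(6) = mex{0} = 1
g(7) = mex{1,2} = 0
g(8) = mex{1} = 0
So g(8) = 0.
By the Sprague-Grundy theorem, the Grundy value of a sum of independent games is the XOR of the component values.
Combined value = 0 XOR 0 = 0.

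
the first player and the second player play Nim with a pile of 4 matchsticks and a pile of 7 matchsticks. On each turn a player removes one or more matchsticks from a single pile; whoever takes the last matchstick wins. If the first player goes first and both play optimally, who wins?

Compute the nim-sum pairwise:
4 ⊕ 7 = 3
The nim-sum is 3 ≠ 0, so this is an N-position: the player to move can win; the first player has a winning move.

the first player wins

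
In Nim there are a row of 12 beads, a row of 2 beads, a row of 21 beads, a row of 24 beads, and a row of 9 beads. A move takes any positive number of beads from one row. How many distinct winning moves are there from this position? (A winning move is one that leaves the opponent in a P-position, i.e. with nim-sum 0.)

3

Compute the nim-sum pairwise:
12 ⊕ 2 = 14
14 ⊕ 21 = 27
27 ⊕ 24 = 3
3 ⊕ 9 = 10
The overall nim-sum is X = 10. A row of size p has a winning move iff p XOR X < p (reduce it to p XOR X).
  12: 12 XOR 10 = 6 < 12 — winning move (to 6).
  2: 2 XOR 10 = 8 ≥ 2 — no move.
  21: 21 XOR 10 = 31 ≥ 21 — no move.
  24: 24 XOR 10 = 18 < 24 — winning move (to 18).
  9: 9 XOR 10 = 3 < 9 — winning move (to 3).
That gives 3 winning moves.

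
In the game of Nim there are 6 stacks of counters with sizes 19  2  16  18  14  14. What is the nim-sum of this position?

19

Write each in binary and XOR column by column:
  10011  (19)
  00010  (2)
  10000  (16)
  10010  (18)
  01110  (14)
  01110  (14)
  -----
  10011  (19)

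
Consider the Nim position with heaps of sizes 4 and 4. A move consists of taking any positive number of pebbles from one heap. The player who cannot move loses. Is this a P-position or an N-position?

In binary:
  100  (4)
  100  (4)
  ---
  000  (0)
The nim-sum is 0, so this is a P-position: the player to move is in a losing position under optimal play.

P-position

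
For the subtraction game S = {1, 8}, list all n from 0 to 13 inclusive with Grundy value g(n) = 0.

0, 2, 4, 6, 9, 11, 13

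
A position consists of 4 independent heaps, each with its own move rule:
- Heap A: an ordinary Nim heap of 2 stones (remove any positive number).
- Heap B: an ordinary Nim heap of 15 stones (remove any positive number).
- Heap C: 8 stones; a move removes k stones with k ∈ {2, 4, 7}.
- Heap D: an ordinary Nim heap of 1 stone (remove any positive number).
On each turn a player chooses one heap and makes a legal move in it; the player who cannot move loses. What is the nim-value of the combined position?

13

Heap A is a plain Nim heap of size 2, so its Grundy value is 2.
Heap B is a plain Nim heap of size 15, so its Grundy value is 15.
For heap C, compute g(0), g(1), … with moves {2, 4, 7}:
g(0) = mex{} = 0
g(1) = mex{} = 0
g(2) = mex{0} = 1
g(3) = mex{0} = 1
g(4) = mex{0,1} = 2
g(5) = mex{0,1} = 2
g(6) = mex{1,2} = 0
g(7) = mex{0,1,2} = 3
g(8) = mex{0,2} = 1
So g(8) = 1.
Heap D is a plain Nim heap of size 1, so its Grundy value is 1.
By the Sprague-Grundy theorem, the Grundy value of a sum of independent games is the XOR of the component values.
Combined value = 2 ⊕ 15 ⊕ 1 ⊕ 1 = 13.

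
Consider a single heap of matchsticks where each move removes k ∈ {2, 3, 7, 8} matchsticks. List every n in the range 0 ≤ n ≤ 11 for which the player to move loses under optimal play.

Build the Grundy sequence with g(k) = mex{g(k−s) : s ∈ {2, 3, 7, 8}, s ≤ k}:
k:     0  1  2  3  4  5  6  7  8  9 10 11
g(k):  0  0  1  1  2  0  0  1  1  2  0  0
The P-positions (g = 0) in 0..11 are 0, 1, 5, 6, 10, 11.

0, 1, 5, 6, 10, 11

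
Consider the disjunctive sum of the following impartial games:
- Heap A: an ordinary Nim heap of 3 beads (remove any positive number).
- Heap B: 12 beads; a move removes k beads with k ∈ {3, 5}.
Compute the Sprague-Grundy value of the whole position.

2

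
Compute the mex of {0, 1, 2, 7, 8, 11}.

3

The values 0, 1, 2 are all present; 3 is the first non-negative integer missing from the set.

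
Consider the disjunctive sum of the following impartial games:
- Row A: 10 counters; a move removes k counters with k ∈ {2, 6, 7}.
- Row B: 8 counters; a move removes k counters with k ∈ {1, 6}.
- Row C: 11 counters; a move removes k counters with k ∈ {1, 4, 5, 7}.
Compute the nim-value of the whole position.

3

For row A, compute g(0), g(1), … with moves {2, 6, 7}:
g(0) = mex{} = 0
g(1) = mex{} = 0
g(2) = mex{0} = 1
g(3) = mex{0} = 1
g(4) = mex{1} = 0
g(5) = mex{1} = 0
g(6) = mex{0} = 1
g(7) = mex{0} = 1
g(8) = mex{0,1} = 2
g(9) = mex{1} = 0
g(10) = mex{0,1,2} = 3
So g(10) = 3.
Grundy values for row B (subtraction set {1, 6}):
k:     0  1  2  3  4  5  6  7  8
g(k):  0  1  0  1  0  1  2  0  1
So g(8) = 1.
Build the Grundy sequence for row C with g(k) = mex{g(k−s) : s ∈ {1, 4, 5, 7}, s ≤ k}:
k:     0  1  2  3  4  5  6  7  8  9 10 11
g(k):  0  1  0  1  2  3  2  3  0  1  0  1
So g(11) = 1.
The value of a disjunctive sum is the nim-sum of the parts.
Combined value = 3 XOR 1 XOR 1 = 3.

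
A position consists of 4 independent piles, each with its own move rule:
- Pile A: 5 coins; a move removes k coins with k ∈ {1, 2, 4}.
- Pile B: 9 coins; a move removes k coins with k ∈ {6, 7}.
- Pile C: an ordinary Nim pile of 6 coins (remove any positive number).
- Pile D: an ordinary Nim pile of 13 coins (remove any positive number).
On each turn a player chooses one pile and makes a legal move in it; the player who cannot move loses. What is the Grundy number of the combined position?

Build the Grundy sequence for pile A with g(k) = mex{g(k−s) : s ∈ {1, 2, 4}, s ≤ k}:
k:     0  1  2  3  4  5
g(k):  0  1  2  0  1  2
So g(5) = 2.
Grundy values for pile B (subtraction set {6, 7}):
g(0) = mex{} = 0
g(1) = mex{} = 0
g(2) = mex{} = 0
g(3) = mex{} = 0
g(4) = mex{} = 0
g(5) = mex{} = 0
g(6) = mex{0} = 1
g(7) = mex{0} = 1
g(8) = mex{0} = 1
g(9) = mex{0} = 1
So g(9) = 1.
Pile C is a plain Nim pile of size 6, so its Grundy value is 6.
Pile D is a plain Nim pile of size 13, so its Grundy value is 13.
By the Sprague-Grundy theorem, the Grundy value of a sum of independent games is the XOR of the component values.
Combined value = 2 ⊕ 1 ⊕ 6 ⊕ 13 = 8.

8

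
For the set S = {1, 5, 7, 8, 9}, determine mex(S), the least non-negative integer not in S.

0

0 is not in the set, so the mex is 0.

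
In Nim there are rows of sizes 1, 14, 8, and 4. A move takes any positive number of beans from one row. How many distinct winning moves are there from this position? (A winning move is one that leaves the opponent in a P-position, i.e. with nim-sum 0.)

1

Nim-sum: 1 XOR 14 XOR 8 XOR 4 = 3.
The overall nim-sum is X = 3. A row of size p has a winning move iff p XOR X < p (reduce it to p XOR X).
  1: 1 XOR 3 = 2 ≥ 1 — no move.
  14: 14 XOR 3 = 13 < 14 — winning move (to 13).
  8: 8 XOR 3 = 11 ≥ 8 — no move.
  4: 4 XOR 3 = 7 ≥ 4 — no move.
That gives 1 winning move.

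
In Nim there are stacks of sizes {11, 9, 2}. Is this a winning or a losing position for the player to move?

Nim-sum: 11 ⊕ 9 ⊕ 2 = 0.
The nim-sum is 0, so this is a P-position: the player to move is in a losing position under optimal play.

Losing position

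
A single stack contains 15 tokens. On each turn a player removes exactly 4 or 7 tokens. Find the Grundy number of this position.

1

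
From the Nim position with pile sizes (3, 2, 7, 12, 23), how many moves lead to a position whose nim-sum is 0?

1

Compute the nim-sum pairwise:
3 ⊕ 2 = 1
1 ⊕ 7 = 6
6 ⊕ 12 = 10
10 ⊕ 23 = 29
The overall nim-sum is X = 29. A pile of size p has a winning move iff p XOR X < p (reduce it to p XOR X).
  3: 3 XOR 29 = 30 ≥ 3 — no move.
  2: 2 XOR 29 = 31 ≥ 2 — no move.
  7: 7 XOR 29 = 26 ≥ 7 — no move.
  12: 12 XOR 29 = 17 ≥ 12 — no move.
  23: 23 XOR 29 = 10 < 23 — winning move (to 10).
That gives 1 winning move.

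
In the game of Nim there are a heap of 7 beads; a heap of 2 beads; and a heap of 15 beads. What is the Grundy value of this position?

10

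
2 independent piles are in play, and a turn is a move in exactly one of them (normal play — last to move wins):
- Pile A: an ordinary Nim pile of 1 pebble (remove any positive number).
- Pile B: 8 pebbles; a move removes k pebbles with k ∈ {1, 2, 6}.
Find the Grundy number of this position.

0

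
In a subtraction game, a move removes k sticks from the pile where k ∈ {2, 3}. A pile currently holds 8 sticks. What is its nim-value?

Build the Grundy sequence with g(k) = mex{g(k−s) : s ∈ {2, 3}, s ≤ k}:
g(0) = mex{} = 0
g(1) = mex{} = 0
g(2) = mex{0} = 1
g(3) = mex{0} = 1
g(4) = mex{0,1} = 2
g(5) = mex{1} = 0
g(6) = mex{1,2} = 0
g(7) = mex{0,2} = 1
g(8) = mex{0} = 1
So g(8) = 1.

1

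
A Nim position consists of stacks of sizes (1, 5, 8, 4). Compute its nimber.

8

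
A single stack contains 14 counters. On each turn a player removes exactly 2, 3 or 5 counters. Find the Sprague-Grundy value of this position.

0

Grundy values for subtraction set {2, 3, 5}:
g(0) = mex{} = 0
g(1) = mex{} = 0
g(2) = mex{0} = 1
g(3) = mex{0} = 1
g(4) = mex{0,1} = 2
g(5) = mex{0,1} = 2
g(6) = mex{0,1,2} = 3
g(7) = mex{1,2} = 0
g(8) = mex{1,2,3} = 0
g(9) = mex{0,2,3} = 1
g(10) = mex{0,2} = 1
g(11) = mex{0,1,3} = 2
g(12) = mex{0,1} = 2
g(13) = mex{0,1,2} = 3
g(14) = mex{1,2} = 0
So g(14) = 0.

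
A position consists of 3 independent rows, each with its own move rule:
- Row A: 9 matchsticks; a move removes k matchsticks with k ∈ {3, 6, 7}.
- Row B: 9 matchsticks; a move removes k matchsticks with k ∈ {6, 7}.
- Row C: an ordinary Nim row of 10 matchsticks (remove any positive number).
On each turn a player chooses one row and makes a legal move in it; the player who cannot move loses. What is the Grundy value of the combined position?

Grundy values for row A (subtraction set {3, 6, 7}):
k:     0  1  2  3  4  5  6  7  8  9
g(k):  0  0  0  1  1  1  2  2  2  3
So g(9) = 3.
Grundy values for row B (subtraction set {6, 7}):
k:     0  1  2  3  4  5  6  7  8  9
g(k):  0  0  0  0  0  0  1  1  1  1
So g(9) = 1.
Row C is a plain Nim row of size 10, so its Grundy value is 10.
By the Sprague-Grundy theorem, the Grundy value of a sum of independent games is the XOR of the component values.
Combined value = 3 ⊕ 1 ⊕ 10 = 8.

8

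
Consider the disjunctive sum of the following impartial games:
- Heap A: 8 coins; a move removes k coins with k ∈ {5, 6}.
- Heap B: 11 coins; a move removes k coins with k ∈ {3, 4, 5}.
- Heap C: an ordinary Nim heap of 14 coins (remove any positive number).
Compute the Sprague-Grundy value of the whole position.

14

For heap A, compute g(0), g(1), … with moves {5, 6}:
k:     0  1  2  3  4  5  6  7  8
g(k):  0  0  0  0  0  1  1  1  1
So g(8) = 1.
Build the Grundy sequence for heap B with g(k) = mex{g(k−s) : s ∈ {3, 4, 5}, s ≤ k}:
k:     0  1  2  3  4  5  6  7  8  9 10 11
g(k):  0  0  0  1  1  1  2  2  0  0  0  1
So g(11) = 1.
Heap C is a plain Nim heap of size 14, so its Grundy value is 14.
By the Sprague-Grundy theorem, the Grundy value of a sum of independent games is the XOR of the component values.
Combined value = 1 XOR 1 XOR 14 = 14.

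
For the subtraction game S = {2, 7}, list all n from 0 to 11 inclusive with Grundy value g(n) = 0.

0, 1, 4, 5, 9, 10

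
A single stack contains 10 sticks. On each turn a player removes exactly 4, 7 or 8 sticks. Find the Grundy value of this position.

Compute g(0), g(1), … for moves {4, 7, 8}:
k:     0  1  2  3  4  5  6  7  8  9 10
g(k):  0  0  0  0  1  1  1  1  2  2  2
So g(10) = 2.

2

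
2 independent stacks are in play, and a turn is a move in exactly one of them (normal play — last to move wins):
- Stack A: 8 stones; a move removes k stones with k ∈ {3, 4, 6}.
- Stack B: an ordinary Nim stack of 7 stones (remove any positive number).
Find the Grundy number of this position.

5

Build the Grundy sequence for stack A with g(k) = mex{g(k−s) : s ∈ {3, 4, 6}, s ≤ k}:
k:     0  1  2  3  4  5  6  7  8
g(k):  0  0  0  1  1  1  2  2  2
So g(8) = 2.
Stack B is a plain Nim stack of size 7, so its Grundy value is 7.
By the Sprague-Grundy theorem, the Grundy value of a sum of independent games is the XOR of the component values.
Combined value = 2 ⊕ 7 = 5.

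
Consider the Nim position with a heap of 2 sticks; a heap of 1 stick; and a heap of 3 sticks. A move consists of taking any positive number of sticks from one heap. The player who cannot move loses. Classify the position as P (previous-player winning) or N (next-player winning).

P-position

Nim-sum: 2 ⊕ 1 ⊕ 3 = 0.
The nim-sum is 0, so this is a P-position: the player to move is in a losing position under optimal play.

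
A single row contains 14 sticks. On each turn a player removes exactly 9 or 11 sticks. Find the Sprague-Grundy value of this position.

Grundy values for subtraction set {9, 11}:
k:     0  1  2  3  4  5  6  7  8  9 10 11 12 13 14
g(k):  0  0  0  0  0  0  0  0  0  1  1  1  1  1  1
So g(14) = 1.

1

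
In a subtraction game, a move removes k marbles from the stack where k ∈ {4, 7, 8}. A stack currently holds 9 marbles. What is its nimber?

Build the Grundy sequence with g(k) = mex{g(k−s) : s ∈ {4, 7, 8}, s ≤ k}:
k:     0  1  2  3  4  5  6  7  8  9
g(k):  0  0  0  0  1  1  1  1  2  2
So g(9) = 2.

2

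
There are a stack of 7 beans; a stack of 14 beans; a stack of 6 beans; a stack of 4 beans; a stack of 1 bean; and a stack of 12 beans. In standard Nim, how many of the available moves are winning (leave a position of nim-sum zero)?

5

Nim-sum: 7 ⊕ 14 ⊕ 6 ⊕ 4 ⊕ 1 ⊕ 12 = 6.
The overall nim-sum is X = 6. A stack of size p has a winning move iff p XOR X < p (reduce it to p XOR X).
  7: 7 XOR 6 = 1 < 7 — winning move (to 1).
  14: 14 XOR 6 = 8 < 14 — winning move (to 8).
  6: 6 XOR 6 = 0 < 6 — winning move (to 0).
  4: 4 XOR 6 = 2 < 4 — winning move (to 2).
  1: 1 XOR 6 = 7 ≥ 1 — no move.
  12: 12 XOR 6 = 10 < 12 — winning move (to 10).
That gives 5 winning moves.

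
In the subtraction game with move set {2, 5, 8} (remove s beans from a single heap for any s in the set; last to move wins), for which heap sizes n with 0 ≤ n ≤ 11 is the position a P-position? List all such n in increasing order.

0, 1, 4, 7, 10, 11

Grundy values for subtraction set {2, 5, 8}:
g(0) = mex{} = 0
g(1) = mex{} = 0
g(2) = mex{0} = 1
g(3) = mex{0} = 1
g(4) = mex{1} = 0
g(5) = mex{0,1} = 2
g(6) = mex{0} = 1
g(7) = mex{1,2} = 0
g(8) = mex{0,1} = 2
g(9) = mex{0} = 1
g(10) = mex{1,2} = 0
g(11) = mex{1} = 0
The P-positions (g = 0) in 0..11 are 0, 1, 4, 7, 10, 11.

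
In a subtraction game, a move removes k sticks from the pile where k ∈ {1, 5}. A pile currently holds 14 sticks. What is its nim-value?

0

Build the Grundy sequence with g(k) = mex{g(k−s) : s ∈ {1, 5}, s ≤ k}:
g(0) = mex{} = 0
g(1) = mex{0} = 1
g(2) = mex{1} = 0
g(3) = mex{0} = 1
g(4) = mex{1} = 0
g(5) = mex{0} = 1
g(6) = mex{1} = 0
g(7) = mex{0} = 1
g(8) = mex{1} = 0
g(9) = mex{0} = 1
g(10) = mex{1} = 0
g(11) = mex{0} = 1
g(12) = mex{1} = 0
g(13) = mex{0} = 1
g(14) = mex{1} = 0
So g(14) = 0.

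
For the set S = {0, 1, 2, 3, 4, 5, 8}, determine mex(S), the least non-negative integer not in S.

6

The values 0, 1, 2, 3, 4, 5 are all present; 6 is the first non-negative integer missing from the set.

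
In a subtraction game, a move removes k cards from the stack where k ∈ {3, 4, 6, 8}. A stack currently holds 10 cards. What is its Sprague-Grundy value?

3

Build the Grundy sequence with g(k) = mex{g(k−s) : s ∈ {3, 4, 6, 8}, s ≤ k}:
g(0) = mex{} = 0
g(1) = mex{} = 0
g(2) = mex{} = 0
g(3) = mex{0} = 1
g(4) = mex{0} = 1
g(5) = mex{0} = 1
g(6) = mex{0,1} = 2
g(7) = mex{0,1} = 2
g(8) = mex{0,1} = 2
g(9) = mex{0,1,2} = 3
g(10) = mex{0,1,2} = 3
So g(10) = 3.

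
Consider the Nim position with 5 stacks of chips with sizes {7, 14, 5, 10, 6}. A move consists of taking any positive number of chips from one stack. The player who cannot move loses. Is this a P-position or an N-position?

Bitwise XOR of the heap sizes:
  0111  (7)
  1110  (14)
  0101  (5)
  1010  (10)
  0110  (6)
  ----
  0000  (0)
The nim-sum is 0, so this is a P-position: the player to move is in a losing position under optimal play.

P-position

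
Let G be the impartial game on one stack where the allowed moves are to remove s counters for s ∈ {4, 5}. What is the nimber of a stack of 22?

1

Compute g(0), g(1), … for moves {4, 5}:
k:     0  1  2  3  4  5  6  7  8  9 10 11 12 13 14 15 16 17 18 19 20 21 22
g(k):  0  0  0  0  1  1  1  1  2  0  0  0  0  1  1  1  1  2  0  0  0  0  1
So g(22) = 1.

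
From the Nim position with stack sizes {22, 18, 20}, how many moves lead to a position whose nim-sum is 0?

3

Nim-sum: 22 ^ 18 ^ 20 = 16.
The overall nim-sum is X = 16. A stack of size p has a winning move iff p XOR X < p (reduce it to p XOR X).
  22: 22 XOR 16 = 6 < 22 — winning move (to 6).
  18: 18 XOR 16 = 2 < 18 — winning move (to 2).
  20: 20 XOR 16 = 4 < 20 — winning move (to 4).
That gives 3 winning moves.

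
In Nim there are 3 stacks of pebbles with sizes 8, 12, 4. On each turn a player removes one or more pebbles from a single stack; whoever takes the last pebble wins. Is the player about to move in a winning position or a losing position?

Losing position

Bitwise XOR of the heap sizes:
  1000  (8)
  1100  (12)
  0100  (4)
  ----
  0000  (0)
The nim-sum is 0, so this is a P-position: the player to move is in a losing position under optimal play.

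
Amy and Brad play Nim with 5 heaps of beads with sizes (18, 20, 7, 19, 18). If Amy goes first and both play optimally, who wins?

Brad wins

Compute the nim-sum pairwise:
18 ⊕ 20 = 6
6 ⊕ 7 = 1
1 ⊕ 19 = 18
18 ⊕ 18 = 0
The nim-sum is 0, so this is a P-position: the player to move is in a losing position under optimal play; Amy is about to move from it and so loses — Brad wins.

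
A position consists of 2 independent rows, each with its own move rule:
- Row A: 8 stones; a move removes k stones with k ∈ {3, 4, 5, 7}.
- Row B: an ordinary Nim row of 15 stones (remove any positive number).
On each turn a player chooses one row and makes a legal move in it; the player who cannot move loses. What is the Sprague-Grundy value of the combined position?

13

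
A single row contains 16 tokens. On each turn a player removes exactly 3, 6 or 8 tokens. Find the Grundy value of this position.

1

Grundy values for subtraction set {3, 6, 8}:
k:     0  1  2  3  4  5  6  7  8  9 10 11 12 13 14 15 16
g(k):  0  0  0  1  1  1  2  2  2  3  3  0  0  0  1  1  1
So g(16) = 1.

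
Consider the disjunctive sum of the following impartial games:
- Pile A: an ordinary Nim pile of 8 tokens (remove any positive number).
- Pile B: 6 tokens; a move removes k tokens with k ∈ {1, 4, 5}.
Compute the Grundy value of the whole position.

Pile A is a plain Nim pile of size 8, so its Grundy value is 8.
Grundy values for pile B (subtraction set {1, 4, 5}):
k:     0  1  2  3  4  5  6
g(k):  0  1  0  1  2  3  2
So g(6) = 2.
By the Sprague-Grundy theorem, the Grundy value of a sum of independent games is the XOR of the component values.
Combined value = 8 ⊕ 2 = 10.

10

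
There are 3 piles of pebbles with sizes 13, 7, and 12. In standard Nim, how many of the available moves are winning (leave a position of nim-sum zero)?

Write each in binary and XOR column by column:
  1101  (13)
  0111  (7)
  1100  (12)
  ----
  0110  (6)
The overall nim-sum is X = 6. A pile of size p has a winning move iff p XOR X < p (reduce it to p XOR X).
  13: 13 XOR 6 = 11 < 13 — winning move (to 11).
  7: 7 XOR 6 = 1 < 7 — winning move (to 1).
  12: 12 XOR 6 = 10 < 12 — winning move (to 10).
That gives 3 winning moves.

3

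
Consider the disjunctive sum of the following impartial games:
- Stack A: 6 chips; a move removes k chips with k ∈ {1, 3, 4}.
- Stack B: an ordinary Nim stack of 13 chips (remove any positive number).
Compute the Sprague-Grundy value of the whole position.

15

Grundy values for stack A (subtraction set {1, 3, 4}):
g(0) = mex{} = 0
g(1) = mex{0} = 1
g(2) = mex{1} = 0
g(3) = mex{0} = 1
g(4) = mex{0,1} = 2
g(5) = mex{0,1,2} = 3
g(6) = mex{0,1,3} = 2
So g(6) = 2.
Stack B is a plain Nim stack of size 13, so its Grundy value is 13.
By the Sprague-Grundy theorem, the Grundy value of a sum of independent games is the XOR of the component values.
Combined value = 2 ⊕ 13 = 15.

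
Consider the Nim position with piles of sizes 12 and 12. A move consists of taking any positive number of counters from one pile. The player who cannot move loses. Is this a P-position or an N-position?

P-position

Nim-sum: 12 XOR 12 = 0.
The nim-sum is 0, so this is a P-position: the player to move is in a losing position under optimal play.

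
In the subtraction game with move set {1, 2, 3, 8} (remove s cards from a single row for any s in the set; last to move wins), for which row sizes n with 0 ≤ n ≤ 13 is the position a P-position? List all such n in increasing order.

0, 4, 9, 13

Grundy values for subtraction set {1, 2, 3, 8}:
g(0) = mex{} = 0
g(1) = mex{0} = 1
g(2) = mex{0,1} = 2
g(3) = mex{0,1,2} = 3
g(4) = mex{1,2,3} = 0
g(5) = mex{0,2,3} = 1
g(6) = mex{0,1,3} = 2
g(7) = mex{0,1,2} = 3
g(8) = mex{0,1,2,3} = 4
g(9) = mex{1,2,3,4} = 0
g(10) = mex{0,2,3,4} = 1
g(11) = mex{0,1,3,4} = 2
g(12) = mex{0,1,2} = 3
g(13) = mex{1,2,3} = 0
The P-positions (g = 0) in 0..13 are 0, 4, 9, 13.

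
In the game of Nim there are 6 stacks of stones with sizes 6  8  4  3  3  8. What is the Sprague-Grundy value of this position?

2

Write each in binary and XOR column by column:
  0110  (6)
  1000  (8)
  0100  (4)
  0011  (3)
  0011  (3)
  1000  (8)
  ----
  0010  (2)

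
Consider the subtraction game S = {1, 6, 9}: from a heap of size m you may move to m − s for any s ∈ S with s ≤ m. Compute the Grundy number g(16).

2

Grundy values for subtraction set {1, 6, 9}:
k:     0  1  2  3  4  5  6  7  8  9 10 11 12 13 14 15 16
g(k):  0  1  0  1  0  1  2  0  1  2  3  2  0  1  0  1  2
So g(16) = 2.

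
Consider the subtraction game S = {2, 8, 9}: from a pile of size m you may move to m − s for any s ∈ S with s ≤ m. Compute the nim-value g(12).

2

Build the Grundy sequence with g(k) = mex{g(k−s) : s ∈ {2, 8, 9}, s ≤ k}:
k:     0  1  2  3  4  5  6  7  8  9 10 11 12
g(k):  0  0  1  1  0  0  1  1  2  2  3  0  2
So g(12) = 2.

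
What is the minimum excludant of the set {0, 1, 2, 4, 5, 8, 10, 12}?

The values 0, 1, 2 are all present; 3 is the first non-negative integer missing from the set.

3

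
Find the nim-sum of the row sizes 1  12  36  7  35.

13

Nim-sum: 1 ^ 12 ^ 36 ^ 7 ^ 35 = 13.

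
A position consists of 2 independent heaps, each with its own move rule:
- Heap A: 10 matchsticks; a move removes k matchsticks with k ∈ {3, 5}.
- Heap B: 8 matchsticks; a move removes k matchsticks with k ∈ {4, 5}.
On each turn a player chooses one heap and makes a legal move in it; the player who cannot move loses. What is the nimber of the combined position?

2

For heap A, compute g(0), g(1), … with moves {3, 5}:
k:     0  1  2  3  4  5  6  7  8  9 10
g(k):  0  0  0  1  1  1  2  2  0  0  0
So g(10) = 0.
Grundy values for heap B (subtraction set {4, 5}):
g(0) = mex{} = 0
g(1) = mex{} = 0
g(2) = mex{} = 0
g(3) = mex{} = 0
g(4) = mex{0} = 1
g(5) = mex{0} = 1
g(6) = mex{0} = 1
g(7) = mex{0} = 1
g(8) = mex{0,1} = 2
So g(8) = 2.
By the Sprague-Grundy theorem, the Grundy value of a sum of independent games is the XOR of the component values.
Combined value = 0 ⊕ 2 = 2.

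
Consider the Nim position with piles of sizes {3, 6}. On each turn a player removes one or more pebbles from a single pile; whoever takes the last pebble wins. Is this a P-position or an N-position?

N-position

Nim-sum: 3 XOR 6 = 5.
The nim-sum is 5 ≠ 0, so this is an N-position: the player to move can win.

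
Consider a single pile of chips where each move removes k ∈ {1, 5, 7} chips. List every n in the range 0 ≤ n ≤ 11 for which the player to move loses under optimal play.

0, 2, 4, 6, 8, 10

Compute g(0), g(1), … for moves {1, 5, 7}:
k:     0  1  2  3  4  5  6  7  8  9 10 11
g(k):  0  1  0  1  0  1  0  1  0  1  0  1
The P-positions (g = 0) in 0..11 are 0, 2, 4, 6, 8, 10.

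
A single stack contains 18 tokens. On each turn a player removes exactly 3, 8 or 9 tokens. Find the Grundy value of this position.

0

Compute g(0), g(1), … for moves {3, 8, 9}:
k:     0  1  2  3  4  5  6  7  8  9 10 11 12 13 14 15 16 17 18
g(k):  0  0  0  1  1  1  0  0  2  1  1  3  0  0  2  1  1  0  0
So g(18) = 0.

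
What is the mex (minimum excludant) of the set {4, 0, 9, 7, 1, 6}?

2

The values 0, 1 are all present; 2 is the first non-negative integer missing from the set.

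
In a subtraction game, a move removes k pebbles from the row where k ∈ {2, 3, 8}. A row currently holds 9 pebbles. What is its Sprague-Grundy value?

Compute g(0), g(1), … for moves {2, 3, 8}:
g(0) = mex{} = 0
g(1) = mex{} = 0
g(2) = mex{0} = 1
g(3) = mex{0} = 1
g(4) = mex{0,1} = 2
g(5) = mex{1} = 0
g(6) = mex{1,2} = 0
g(7) = mex{0,2} = 1
g(8) = mex{0} = 1
g(9) = mex{0,1} = 2
So g(9) = 2.

2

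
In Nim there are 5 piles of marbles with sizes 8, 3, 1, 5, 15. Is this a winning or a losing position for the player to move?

Bitwise XOR of the heap sizes:
  1000  (8)
  0011  (3)
  0001  (1)
  0101  (5)
  1111  (15)
  ----
  0000  (0)
The nim-sum is 0, so this is a P-position: the player to move is in a losing position under optimal play.

Losing position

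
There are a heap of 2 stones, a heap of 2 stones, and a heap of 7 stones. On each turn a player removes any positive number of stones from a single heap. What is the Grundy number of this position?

Compute the nim-sum pairwise:
2 XOR 2 = 0
0 XOR 7 = 7

7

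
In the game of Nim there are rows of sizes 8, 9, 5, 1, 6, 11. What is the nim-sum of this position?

8

Nim-sum: 8 ^ 9 ^ 5 ^ 1 ^ 6 ^ 11 = 8.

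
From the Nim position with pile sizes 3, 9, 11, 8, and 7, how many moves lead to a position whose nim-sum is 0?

Nim-sum: 3 XOR 9 XOR 11 XOR 8 XOR 7 = 14.
The overall nim-sum is X = 14. A pile of size p has a winning move iff p XOR X < p (reduce it to p XOR X).
  3: 3 XOR 14 = 13 ≥ 3 — no move.
  9: 9 XOR 14 = 7 < 9 — winning move (to 7).
  11: 11 XOR 14 = 5 < 11 — winning move (to 5).
  8: 8 XOR 14 = 6 < 8 — winning move (to 6).
  7: 7 XOR 14 = 9 ≥ 7 — no move.
That gives 3 winning moves.

3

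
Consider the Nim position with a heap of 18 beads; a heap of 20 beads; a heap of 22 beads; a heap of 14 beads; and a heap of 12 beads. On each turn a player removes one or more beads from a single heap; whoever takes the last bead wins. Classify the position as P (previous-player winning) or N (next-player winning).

N-position

Bitwise XOR of the heap sizes:
  10010  (18)
  10100  (20)
  10110  (22)
  01110  (14)
  01100  (12)
  -----
  10010  (18)
The nim-sum is 18 ≠ 0, so this is an N-position: the player to move can win.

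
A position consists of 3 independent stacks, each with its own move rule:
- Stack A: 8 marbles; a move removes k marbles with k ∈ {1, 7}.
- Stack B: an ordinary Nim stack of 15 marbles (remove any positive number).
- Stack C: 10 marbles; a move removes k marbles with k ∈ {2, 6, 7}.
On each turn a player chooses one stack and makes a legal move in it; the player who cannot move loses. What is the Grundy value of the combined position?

12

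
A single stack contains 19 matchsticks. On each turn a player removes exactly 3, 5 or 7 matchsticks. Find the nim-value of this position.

3

Compute g(0), g(1), … for moves {3, 5, 7}:
k:     0  1  2  3  4  5  6  7  8  9 10 11 12 13 14 15 16 17 18 19
g(k):  0  0  0  1  1  1  2  2  2  3  0  0  0  1  1  1  2  2  2  3
So g(19) = 3.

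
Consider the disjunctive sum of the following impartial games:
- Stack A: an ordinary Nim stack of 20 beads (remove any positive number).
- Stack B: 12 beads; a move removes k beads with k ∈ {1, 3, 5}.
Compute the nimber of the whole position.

20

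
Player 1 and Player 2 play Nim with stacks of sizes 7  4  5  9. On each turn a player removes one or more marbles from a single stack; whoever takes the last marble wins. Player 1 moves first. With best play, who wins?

Bitwise XOR of the heap sizes:
  0111  (7)
  0100  (4)
  0101  (5)
  1001  (9)
  ----
  1111  (15)
The nim-sum is 15 ≠ 0, so this is an N-position: the player to move can win; Player 1 has a winning move.

Player 1 wins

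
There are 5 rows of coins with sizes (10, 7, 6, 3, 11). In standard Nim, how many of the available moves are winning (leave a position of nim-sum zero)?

5

In binary:
  1010  (10)
  0111  (7)
  0110  (6)
  0011  (3)
  1011  (11)
  ----
  0011  (3)
The overall nim-sum is X = 3. A row of size p has a winning move iff p XOR X < p (reduce it to p XOR X).
  10: 10 XOR 3 = 9 < 10 — winning move (to 9).
  7: 7 XOR 3 = 4 < 7 — winning move (to 4).
  6: 6 XOR 3 = 5 < 6 — winning move (to 5).
  3: 3 XOR 3 = 0 < 3 — winning move (to 0).
  11: 11 XOR 3 = 8 < 11 — winning move (to 8).
That gives 5 winning moves.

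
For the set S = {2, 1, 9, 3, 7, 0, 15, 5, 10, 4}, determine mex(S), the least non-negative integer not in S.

The values 0, 1, 2, 3, 4, 5 are all present; 6 is the first non-negative integer missing from the set.

6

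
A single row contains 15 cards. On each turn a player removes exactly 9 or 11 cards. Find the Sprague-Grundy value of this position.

Compute g(0), g(1), … for moves {9, 11}:
k:     0  1  2  3  4  5  6  7  8  9 10 11 12 13 14 15
g(k):  0  0  0  0  0  0  0  0  0  1  1  1  1  1  1  1
So g(15) = 1.

1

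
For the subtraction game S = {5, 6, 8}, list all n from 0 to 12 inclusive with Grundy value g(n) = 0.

0, 1, 2, 3, 4

Grundy values for subtraction set {5, 6, 8}:
g(0) = mex{} = 0
g(1) = mex{} = 0
g(2) = mex{} = 0
g(3) = mex{} = 0
g(4) = mex{} = 0
g(5) = mex{0} = 1
g(6) = mex{0} = 1
g(7) = mex{0} = 1
g(8) = mex{0} = 1
g(9) = mex{0} = 1
g(10) = mex{0,1} = 2
g(11) = mex{0,1} = 2
g(12) = mex{0,1} = 2
The P-positions (g = 0) in 0..12 are 0, 1, 2, 3, 4.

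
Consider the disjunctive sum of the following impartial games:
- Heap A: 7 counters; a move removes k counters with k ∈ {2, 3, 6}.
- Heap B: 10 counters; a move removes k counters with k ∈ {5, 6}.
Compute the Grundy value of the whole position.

Build the Grundy sequence for heap A with g(k) = mex{g(k−s) : s ∈ {2, 3, 6}, s ≤ k}:
k:     0  1  2  3  4  5  6  7
g(k):  0  0  1  1  2  0  3  1
So g(7) = 1.
Build the Grundy sequence for heap B with g(k) = mex{g(k−s) : s ∈ {5, 6}, s ≤ k}:
g(0) = mex{} = 0
g(1) = mex{} = 0
g(2) = mex{} = 0
g(3) = mex{} = 0
g(4) = mex{} = 0
g(5) = mex{0} = 1
g(6) = mex{0} = 1
g(7) = mex{0} = 1
g(8) = mex{0} = 1
g(9) = mex{0} = 1
g(10) = mex{0,1} = 2
So g(10) = 2.
By the Sprague-Grundy theorem, the Grundy value of a sum of independent games is the XOR of the component values.
Combined value = 1 XOR 2 = 3.

3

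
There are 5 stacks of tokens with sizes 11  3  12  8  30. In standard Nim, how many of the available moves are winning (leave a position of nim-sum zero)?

1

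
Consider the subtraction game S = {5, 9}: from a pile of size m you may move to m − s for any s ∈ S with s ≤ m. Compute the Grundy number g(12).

2

Build the Grundy sequence with g(k) = mex{g(k−s) : s ∈ {5, 9}, s ≤ k}:
k:     0  1  2  3  4  5  6  7  8  9 10 11 12
g(k):  0  0  0  0  0  1  1  1  1  1  2  2  2
So g(12) = 2.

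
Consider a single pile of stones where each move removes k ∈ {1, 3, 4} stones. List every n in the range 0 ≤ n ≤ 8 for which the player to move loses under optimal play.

Compute g(0), g(1), … for moves {1, 3, 4}:
g(0) = mex{} = 0
g(1) = mex{0} = 1
g(2) = mex{1} = 0
g(3) = mex{0} = 1
g(4) = mex{0,1} = 2
g(5) = mex{0,1,2} = 3
g(6) = mex{0,1,3} = 2
g(7) = mex{1,2} = 0
g(8) = mex{0,2,3} = 1
The P-positions (g = 0) in 0..8 are 0, 2, 7.

0, 2, 7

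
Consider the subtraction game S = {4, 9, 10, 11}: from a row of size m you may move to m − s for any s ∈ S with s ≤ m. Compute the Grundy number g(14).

3

Build the Grundy sequence with g(k) = mex{g(k−s) : s ∈ {4, 9, 10, 11}, s ≤ k}:
g(0) = mex{} = 0
g(1) = mex{} = 0
g(2) = mex{} = 0
g(3) = mex{} = 0
g(4) = mex{0} = 1
g(5) = mex{0} = 1
g(6) = mex{0} = 1
g(7) = mex{0} = 1
g(8) = mex{1} = 0
g(9) = mex{0,1} = 2
g(10) = mex{0,1} = 2
g(11) = mex{0,1} = 2
g(12) = mex{0} = 1
g(13) = mex{0,1,2} = 3
g(14) = mex{0,1,2} = 3
So g(14) = 3.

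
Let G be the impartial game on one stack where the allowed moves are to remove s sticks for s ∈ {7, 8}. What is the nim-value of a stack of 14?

Build the Grundy sequence with g(k) = mex{g(k−s) : s ∈ {7, 8}, s ≤ k}:
g(0) = mex{} = 0
g(1) = mex{} = 0
g(2) = mex{} = 0
g(3) = mex{} = 0
g(4) = mex{} = 0
g(5) = mex{} = 0
g(6) = mex{} = 0
g(7) = mex{0} = 1
g(8) = mex{0} = 1
g(9) = mex{0} = 1
g(10) = mex{0} = 1
g(11) = mex{0} = 1
g(12) = mex{0} = 1
g(13) = mex{0} = 1
g(14) = mex{0,1} = 2
So g(14) = 2.

2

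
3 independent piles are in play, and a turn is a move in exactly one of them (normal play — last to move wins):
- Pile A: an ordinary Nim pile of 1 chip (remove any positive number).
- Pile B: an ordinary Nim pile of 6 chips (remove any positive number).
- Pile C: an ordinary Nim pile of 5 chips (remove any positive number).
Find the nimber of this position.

2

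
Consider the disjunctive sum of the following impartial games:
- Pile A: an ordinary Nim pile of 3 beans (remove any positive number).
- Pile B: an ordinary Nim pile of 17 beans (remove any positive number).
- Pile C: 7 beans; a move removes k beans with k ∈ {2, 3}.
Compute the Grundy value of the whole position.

Pile A is a plain Nim pile of size 3, so its Grundy value is 3.
Pile B is a plain Nim pile of size 17, so its Grundy value is 17.
For pile C, compute g(0), g(1), … with moves {2, 3}:
g(0) = mex{} = 0
g(1) = mex{} = 0
g(2) = mex{0} = 1
g(3) = mex{0} = 1
g(4) = mex{0,1} = 2
g(5) = mex{1} = 0
g(6) = mex{1,2} = 0
g(7) = mex{0,2} = 1
So g(7) = 1.
The value of a disjunctive sum is the nim-sum of the parts.
Combined value = 3 ⊕ 17 ⊕ 1 = 19.

19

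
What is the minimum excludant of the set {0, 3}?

1

0 is in the set but 1 is not, so the mex is 1.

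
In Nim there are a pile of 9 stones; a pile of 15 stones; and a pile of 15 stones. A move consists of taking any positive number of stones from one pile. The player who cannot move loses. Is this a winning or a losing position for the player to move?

Write each in binary and XOR column by column:
  1001  (9)
  1111  (15)
  1111  (15)
  ----
  1001  (9)
The nim-sum is 9 ≠ 0, so this is an N-position: the player to move can win.

Winning position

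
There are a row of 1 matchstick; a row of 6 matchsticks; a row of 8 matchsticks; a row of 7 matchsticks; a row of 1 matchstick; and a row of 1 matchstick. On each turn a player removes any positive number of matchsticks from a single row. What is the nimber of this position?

8

Nim-sum: 1 ⊕ 6 ⊕ 8 ⊕ 7 ⊕ 1 ⊕ 1 = 8.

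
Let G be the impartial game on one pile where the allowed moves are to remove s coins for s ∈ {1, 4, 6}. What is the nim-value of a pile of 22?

0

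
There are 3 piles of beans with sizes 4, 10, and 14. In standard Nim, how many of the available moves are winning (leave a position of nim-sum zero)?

Compute the nim-sum pairwise:
4 ⊕ 10 = 14
14 ⊕ 14 = 0
The nim-sum is already 0, so every move leaves a nonzero nim-sum — there are no winning moves.

0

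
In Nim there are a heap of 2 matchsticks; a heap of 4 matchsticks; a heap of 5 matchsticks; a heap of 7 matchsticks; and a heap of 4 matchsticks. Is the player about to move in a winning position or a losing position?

Losing position

Compute the nim-sum pairwise:
2 XOR 4 = 6
6 XOR 5 = 3
3 XOR 7 = 4
4 XOR 4 = 0
The nim-sum is 0, so this is a P-position: the player to move is in a losing position under optimal play.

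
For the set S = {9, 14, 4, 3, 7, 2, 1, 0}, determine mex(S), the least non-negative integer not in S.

5

The values 0, 1, 2, 3, 4 are all present; 5 is the first non-negative integer missing from the set.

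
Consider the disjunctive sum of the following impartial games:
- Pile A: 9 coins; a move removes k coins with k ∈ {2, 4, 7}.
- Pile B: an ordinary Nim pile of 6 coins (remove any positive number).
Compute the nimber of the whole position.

6

Build the Grundy sequence for pile A with g(k) = mex{g(k−s) : s ∈ {2, 4, 7}, s ≤ k}:
g(0) = mex{} = 0
g(1) = mex{} = 0
g(2) = mex{0} = 1
g(3) = mex{0} = 1
g(4) = mex{0,1} = 2
g(5) = mex{0,1} = 2
g(6) = mex{1,2} = 0
g(7) = mex{0,1,2} = 3
g(8) = mex{0,2} = 1
g(9) = mex{1,2,3} = 0
So g(9) = 0.
Pile B is a plain Nim pile of size 6, so its Grundy value is 6.
The value of a disjunctive sum is the nim-sum of the parts.
Combined value = 0 XOR 6 = 6.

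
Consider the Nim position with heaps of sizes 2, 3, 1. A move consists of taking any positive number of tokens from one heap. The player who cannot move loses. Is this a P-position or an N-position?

Compute the nim-sum pairwise:
2 ⊕ 3 = 1
1 ⊕ 1 = 0
The nim-sum is 0, so this is a P-position: the player to move is in a losing position under optimal play.

P-position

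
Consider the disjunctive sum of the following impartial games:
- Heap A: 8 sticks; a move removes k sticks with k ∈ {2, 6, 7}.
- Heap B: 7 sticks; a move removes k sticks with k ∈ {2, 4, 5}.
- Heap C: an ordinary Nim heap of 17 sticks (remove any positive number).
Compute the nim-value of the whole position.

For heap A, compute g(0), g(1), … with moves {2, 6, 7}:
g(0) = mex{} = 0
g(1) = mex{} = 0
g(2) = mex{0} = 1
g(3) = mex{0} = 1
g(4) = mex{1} = 0
g(5) = mex{1} = 0
g(6) = mex{0} = 1
g(7) = mex{0} = 1
g(8) = mex{0,1} = 2
So g(8) = 2.
For heap B, compute g(0), g(1), … with moves {2, 4, 5}:
g(0) = mex{} = 0
g(1) = mex{} = 0
g(2) = mex{0} = 1
g(3) = mex{0} = 1
g(4) = mex{0,1} = 2
g(5) = mex{0,1} = 2
g(6) = mex{0,1,2} = 3
g(7) = mex{1,2} = 0
So g(7) = 0.
Heap C is a plain Nim heap of size 17, so its Grundy value is 17.
The value of a disjunctive sum is the nim-sum of the parts.
Combined value = 2 ⊕ 0 ⊕ 17 = 19.

19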